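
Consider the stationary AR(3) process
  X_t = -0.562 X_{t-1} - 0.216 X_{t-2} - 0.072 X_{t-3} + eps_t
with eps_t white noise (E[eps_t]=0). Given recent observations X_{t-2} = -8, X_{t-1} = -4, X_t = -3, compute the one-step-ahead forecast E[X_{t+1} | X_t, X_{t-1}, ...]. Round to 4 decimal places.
E[X_{t+1} \mid \mathcal F_t] = 3.1260

For an AR(p) model X_t = c + sum_i phi_i X_{t-i} + eps_t, the
one-step-ahead conditional mean is
  E[X_{t+1} | X_t, ...] = c + sum_i phi_i X_{t+1-i}.
Substitute known values:
  E[X_{t+1} | ...] = (-0.562) * (-3) + (-0.216) * (-4) + (-0.072) * (-8)
                   = 3.1260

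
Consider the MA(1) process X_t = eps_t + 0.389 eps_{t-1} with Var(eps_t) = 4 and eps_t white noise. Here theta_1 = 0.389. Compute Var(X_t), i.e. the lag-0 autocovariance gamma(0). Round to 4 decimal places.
\gamma(0) = 4.6053

For an MA(q) process X_t = eps_t + sum_i theta_i eps_{t-i} with
Var(eps_t) = sigma^2, the variance is
  gamma(0) = sigma^2 * (1 + sum_i theta_i^2).
  sum_i theta_i^2 = (0.389)^2 = 0.151321.
  gamma(0) = 4 * (1 + 0.151321) = 4 * 1.151321 = 4.605284, which rounds to 4.6053.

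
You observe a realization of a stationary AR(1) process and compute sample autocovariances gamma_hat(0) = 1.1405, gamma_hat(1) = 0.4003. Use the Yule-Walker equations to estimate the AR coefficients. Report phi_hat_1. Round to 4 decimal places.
\hat\phi_{1} = 0.3510

The Yule-Walker equations for an AR(p) process read, in matrix form,
  Gamma_p phi = r_p,   with   (Gamma_p)_{ij} = gamma(|i - j|),
                       (r_p)_i = gamma(i),   i,j = 1..p.
Substitute the sample gammas (Toeplitz matrix and right-hand side of size 1):
  Gamma_p = [[1.1405]]
  r_p     = [0.4003]
With p = 1 this is the single equation gamma(0) phi_1 = gamma(1):
  phi_hat_1 = gamma(1) / gamma(0) = 0.4003 / 1.1405 = 0.3510.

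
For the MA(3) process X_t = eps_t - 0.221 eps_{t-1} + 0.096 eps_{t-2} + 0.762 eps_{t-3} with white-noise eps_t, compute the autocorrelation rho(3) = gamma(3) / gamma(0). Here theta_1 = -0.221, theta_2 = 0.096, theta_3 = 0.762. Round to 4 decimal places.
\rho(3) = 0.4650

For an MA(q) process with theta_0 = 1, the autocovariance is
  gamma(k) = sigma^2 * sum_{i=0..q-k} theta_i * theta_{i+k},
and rho(k) = gamma(k) / gamma(0). Sigma^2 cancels.
  numerator   = (1)*(0.762) = 0.762.
  denominator = (1)^2 + (-0.221)^2 + (0.096)^2 + (0.762)^2 = 1.638701.
  rho(3) = 0.762 / 1.638701 = 0.4650.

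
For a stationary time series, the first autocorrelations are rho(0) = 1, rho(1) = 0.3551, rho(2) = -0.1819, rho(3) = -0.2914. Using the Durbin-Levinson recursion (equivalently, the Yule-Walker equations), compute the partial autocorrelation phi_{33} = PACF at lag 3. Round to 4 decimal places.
\phi_{33} = -0.1031

The PACF at lag k is phi_{kk}, the last component of the solution
to the Yule-Walker system G_k phi = r_k where
  (G_k)_{ij} = rho(|i - j|), (r_k)_i = rho(i), i,j = 1..k.
Equivalently, Durbin-Levinson gives phi_{kk} iteratively:
  phi_{11} = rho(1)
  phi_{kk} = [rho(k) - sum_{j=1..k-1} phi_{k-1,j} rho(k-j)]
            / [1 - sum_{j=1..k-1} phi_{k-1,j} rho(j)],
  phi_{k,j} = phi_{k-1,j} - phi_{kk} phi_{k-1,k-j},  j = 1..k-1.
Step k = 1:
  phi_11 = rho(1) = 0.3551.
Step k = 2:
  phi_22 = [rho(2) - phi_11 rho(1)] / [1 - phi_11 rho(1)] = [-0.1819 - (0.3551)(0.3551)] / [1 - (0.3551)(0.3551)]
         = -0.30799601 / 0.87390399 = -0.352437.
  Update: phi_21 = phi_11 - phi_22 phi_11 = 0.3551 - (-0.352437)(0.3551) = 0.48025.
Step k = 3:
  phi_33 = [rho(3) - phi_21 rho(2) - phi_22 rho(1)] / [1 - phi_21 rho(1) - phi_22 rho(2)]
    numerator   = -0.2914 - (0.48025)(-0.1819) - (-0.352437)(0.3551) = -0.07889212
    denominator = 1 - (0.48025)(0.3551) - (-0.352437)(-0.1819) = 0.76535483
  phi_33 = -0.07889212 / 0.76535483 = -0.1031.
Therefore phi_{33} = -0.1031.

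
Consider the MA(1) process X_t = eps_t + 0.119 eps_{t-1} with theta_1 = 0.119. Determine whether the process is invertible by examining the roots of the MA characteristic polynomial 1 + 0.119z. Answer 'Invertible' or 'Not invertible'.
\text{Invertible}

The MA(q) characteristic polynomial is P(z) = 1 + 0.119z.
Invertibility requires all roots to lie outside the unit circle, i.e. |z| > 1 for every root.
This is linear in z: 1 + (0.119) z = 0  =>  z = -1/(0.119) = -8.403361,  |z| = 8.403361.
Moduli of all roots: 8.4034.
All moduli strictly greater than 1? Yes.
Verdict: Invertible.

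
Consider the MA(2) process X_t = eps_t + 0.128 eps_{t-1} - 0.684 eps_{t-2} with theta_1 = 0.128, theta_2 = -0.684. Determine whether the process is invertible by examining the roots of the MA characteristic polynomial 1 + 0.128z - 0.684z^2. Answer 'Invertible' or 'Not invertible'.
\text{Invertible}

The MA(q) characteristic polynomial is P(z) = 1 + 0.128z - 0.684z^2.
Invertibility requires all roots to lie outside the unit circle, i.e. |z| > 1 for every root.
Set 1 + (0.128) z + (-0.684) z^2 = 0, i.e. a z^2 + b z + c = 0 with a = -0.684, b = 0.128, c = 1.
Discriminant D = b^2 - 4ac = (0.128)^2 - 4*(-0.684)*1 = 0.016384 - (-2.736) = 2.752384.
D >= 0, so the roots are real: z = (-b +/- sqrt(D)) / (2a) = (-0.128 +/- 1.659031) / (-1.368).
  z_1 = (-0.128 + 1.659031) / (-1.368) = -1.1192,   |z_1| = 1.1192.
  z_2 = (-0.128 - 1.659031) / (-1.368) = 1.3063,   |z_2| = 1.3063.
Moduli of all roots: 1.1192, 1.3063.
All moduli strictly greater than 1? Yes.
Verdict: Invertible.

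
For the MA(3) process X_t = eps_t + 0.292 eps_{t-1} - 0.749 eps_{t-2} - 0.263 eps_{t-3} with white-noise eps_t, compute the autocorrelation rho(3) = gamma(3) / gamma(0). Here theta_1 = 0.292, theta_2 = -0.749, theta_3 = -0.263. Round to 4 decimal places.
\rho(3) = -0.1533

For an MA(q) process with theta_0 = 1, the autocovariance is
  gamma(k) = sigma^2 * sum_{i=0..q-k} theta_i * theta_{i+k},
and rho(k) = gamma(k) / gamma(0). Sigma^2 cancels.
  numerator   = (1)*(-0.263) = -0.263.
  denominator = (1)^2 + (0.292)^2 + (-0.749)^2 + (-0.263)^2 = 1.715434.
  rho(3) = -0.263 / 1.715434 = -0.1533.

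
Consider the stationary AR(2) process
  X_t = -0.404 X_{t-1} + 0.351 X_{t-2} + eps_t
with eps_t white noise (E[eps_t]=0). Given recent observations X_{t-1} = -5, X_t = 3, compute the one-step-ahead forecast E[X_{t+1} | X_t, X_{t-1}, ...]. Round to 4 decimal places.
E[X_{t+1} \mid \mathcal F_t] = -2.9670

For an AR(p) model X_t = c + sum_i phi_i X_{t-i} + eps_t, the
one-step-ahead conditional mean is
  E[X_{t+1} | X_t, ...] = c + sum_i phi_i X_{t+1-i}.
Substitute known values:
  E[X_{t+1} | ...] = (-0.404) * (3) + (0.351) * (-5)
                   = -2.9670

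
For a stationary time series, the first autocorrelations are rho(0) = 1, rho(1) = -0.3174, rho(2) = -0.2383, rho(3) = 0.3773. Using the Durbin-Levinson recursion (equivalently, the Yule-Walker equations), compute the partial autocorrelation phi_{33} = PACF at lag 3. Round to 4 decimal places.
\phi_{33} = 0.1990

The PACF at lag k is phi_{kk}, the last component of the solution
to the Yule-Walker system G_k phi = r_k where
  (G_k)_{ij} = rho(|i - j|), (r_k)_i = rho(i), i,j = 1..k.
Equivalently, Durbin-Levinson gives phi_{kk} iteratively:
  phi_{11} = rho(1)
  phi_{kk} = [rho(k) - sum_{j=1..k-1} phi_{k-1,j} rho(k-j)]
            / [1 - sum_{j=1..k-1} phi_{k-1,j} rho(j)],
  phi_{k,j} = phi_{k-1,j} - phi_{kk} phi_{k-1,k-j},  j = 1..k-1.
Step k = 1:
  phi_11 = rho(1) = -0.3174.
Step k = 2:
  phi_22 = [rho(2) - phi_11 rho(1)] / [1 - phi_11 rho(1)] = [-0.2383 - (-0.3174)(-0.3174)] / [1 - (-0.3174)(-0.3174)]
         = -0.33904276 / 0.89925724 = -0.377025.
  Update: phi_21 = phi_11 - phi_22 phi_11 = -0.3174 - (-0.377025)(-0.3174) = -0.437068.
Step k = 3:
  phi_33 = [rho(3) - phi_21 rho(2) - phi_22 rho(1)] / [1 - phi_21 rho(1) - phi_22 rho(2)]
    numerator   = 0.3773 - (-0.437068)(-0.2383) - (-0.377025)(-0.3174) = 0.15347889
    denominator = 1 - (-0.437068)(-0.3174) - (-0.377025)(-0.2383) = 0.77142953
  phi_33 = 0.15347889 / 0.77142953 = 0.199.
Therefore phi_{33} = 0.1990.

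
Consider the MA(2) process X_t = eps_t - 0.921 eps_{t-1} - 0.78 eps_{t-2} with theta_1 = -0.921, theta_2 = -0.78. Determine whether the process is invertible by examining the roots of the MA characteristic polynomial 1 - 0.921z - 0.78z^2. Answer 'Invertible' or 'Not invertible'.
\text{Not invertible}

The MA(q) characteristic polynomial is P(z) = 1 - 0.921z - 0.78z^2.
Invertibility requires all roots to lie outside the unit circle, i.e. |z| > 1 for every root.
Set 1 + (-0.921) z + (-0.78) z^2 = 0, i.e. a z^2 + b z + c = 0 with a = -0.78, b = -0.921, c = 1.
Discriminant D = b^2 - 4ac = (-0.921)^2 - 4*(-0.78)*1 = 0.848241 - (-3.12) = 3.968241.
D >= 0, so the roots are real: z = (-b +/- sqrt(D)) / (2a) = (0.921 +/- 1.992044) / (-1.56).
  z_1 = (0.921 + 1.992044) / (-1.56) = -1.8673,   |z_1| = 1.8673.
  z_2 = (0.921 - 1.992044) / (-1.56) = 0.6866,   |z_2| = 0.6866.
Moduli of all roots: 1.8673, 0.6866.
All moduli strictly greater than 1? No.
Verdict: Not invertible.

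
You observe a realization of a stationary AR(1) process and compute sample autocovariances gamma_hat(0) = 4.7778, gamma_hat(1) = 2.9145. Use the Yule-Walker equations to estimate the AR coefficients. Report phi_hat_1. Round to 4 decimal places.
\hat\phi_{1} = 0.6100

The Yule-Walker equations for an AR(p) process read, in matrix form,
  Gamma_p phi = r_p,   with   (Gamma_p)_{ij} = gamma(|i - j|),
                       (r_p)_i = gamma(i),   i,j = 1..p.
Substitute the sample gammas (Toeplitz matrix and right-hand side of size 1):
  Gamma_p = [[4.7778]]
  r_p     = [2.9145]
With p = 1 this is the single equation gamma(0) phi_1 = gamma(1):
  phi_hat_1 = gamma(1) / gamma(0) = 2.9145 / 4.7778 = 0.6100.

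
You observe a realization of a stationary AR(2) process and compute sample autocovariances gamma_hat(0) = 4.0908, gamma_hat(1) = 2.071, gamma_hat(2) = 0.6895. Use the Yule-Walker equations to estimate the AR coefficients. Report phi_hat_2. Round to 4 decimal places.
\hat\phi_{2} = -0.1180

The Yule-Walker equations for an AR(p) process read, in matrix form,
  Gamma_p phi = r_p,   with   (Gamma_p)_{ij} = gamma(|i - j|),
                       (r_p)_i = gamma(i),   i,j = 1..p.
Substitute the sample gammas (Toeplitz matrix and right-hand side of size 2):
  Gamma_p = [[4.0908, 2.071], [2.071, 4.0908]]
  r_p     = [2.071, 0.6895]
Written out:
  4.0908 phi_1 + 2.071 phi_2 = 2.071
  2.071 phi_1 + 4.0908 phi_2 = 0.6895
Solve by Cramer's rule:
  det = gamma(0)^2 - gamma(1)^2 = (4.0908)^2 - (2.071)^2 = 16.73464464 - 4.289041 = 12.44560364
  phi_hat_1 = [gamma(1) gamma(0) - gamma(1) gamma(2)] / det = [(2.071)(4.0908) - (2.071)(0.6895)] / 12.44560364 = 7.0440923 / 12.44560364 = 0.566
  phi_hat_2 = [gamma(0) gamma(2) - gamma(1)^2] / det = [(4.0908)(0.6895) - (2.071)^2] / 12.44560364 = -1.4684344 / 12.44560364 = -0.118
So phi_hat = [0.5660, -0.1180].
Therefore phi_hat_2 = -0.1180.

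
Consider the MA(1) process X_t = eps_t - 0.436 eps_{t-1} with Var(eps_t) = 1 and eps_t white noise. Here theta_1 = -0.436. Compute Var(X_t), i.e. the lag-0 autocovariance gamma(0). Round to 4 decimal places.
\gamma(0) = 1.1901

For an MA(q) process X_t = eps_t + sum_i theta_i eps_{t-i} with
Var(eps_t) = sigma^2, the variance is
  gamma(0) = sigma^2 * (1 + sum_i theta_i^2).
  sum_i theta_i^2 = (-0.436)^2 = 0.190096.
  gamma(0) = 1 * (1 + 0.190096) = 1 * 1.190096 = 1.190096, which rounds to 1.1901.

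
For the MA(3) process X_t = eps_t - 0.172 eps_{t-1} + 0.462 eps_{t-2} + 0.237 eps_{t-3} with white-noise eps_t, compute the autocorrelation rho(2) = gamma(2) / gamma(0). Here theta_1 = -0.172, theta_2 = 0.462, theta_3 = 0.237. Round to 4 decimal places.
\rho(2) = 0.3242

For an MA(q) process with theta_0 = 1, the autocovariance is
  gamma(k) = sigma^2 * sum_{i=0..q-k} theta_i * theta_{i+k},
and rho(k) = gamma(k) / gamma(0). Sigma^2 cancels.
  numerator   = (1)*(0.462) + (-0.172)*(0.237) = 0.421236.
  denominator = (1)^2 + (-0.172)^2 + (0.462)^2 + (0.237)^2 = 1.299197.
  rho(2) = 0.421236 / 1.299197 = 0.3242.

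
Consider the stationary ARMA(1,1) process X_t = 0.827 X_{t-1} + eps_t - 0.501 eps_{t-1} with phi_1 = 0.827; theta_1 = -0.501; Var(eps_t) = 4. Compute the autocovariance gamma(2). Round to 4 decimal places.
\gamma(2) = 1.9983

Multiply the model equation by X_{t-k} and take expectations. With theta_0 = psi_0 = 1 and psi_j the MA(infinity) weights, this gives
  gamma(k) - sum_i phi_i gamma(k-i) = c_k,
  c_k = sigma^2 * sum_{j=k..q} theta_j psi_{j-k}   (c_k = 0 for k > q),
using gamma(-m) = gamma(m).
psi-weights needed (psi_j = theta_j + sum_i phi_i psi_{j-i}):
  psi_1 = theta_1 + phi_1 = -0.501 + (0.827) = 0.326
Right-hand sides:
  c_0 = sigma^2 (1 + theta_1 psi_1) = 4 * (1 + (-0.501)(0.326)) = 4 * 0.836674 = 3.346696
  c_1 = sigma^2 theta_1 = 4 * (-0.501) = -2.004
  c_2 = 0
Equations for k = 0 and k = 1 (AR order 1):
  gamma(0) = phi_1 gamma(1) + c_0
  gamma(1) = phi_1 gamma(0) + c_1
Substituting the second into the first: gamma(0) (1 - phi_1^2) = c_0 + phi_1 c_1, so
  gamma(0) = (c_0 + phi_1 c_1) / (1 - phi_1^2) = (3.346696 + (0.827)(-2.004)) / (1 - (0.827)^2) = 1.689388 / 0.316071 = 5.344964.
  gamma(1) = phi_1 gamma(0) + c_1 = (0.827)(5.344964) + (-2.004) = 2.416285.
For k = 2 (> q): gamma(2) = phi_1 gamma(1) = (0.827)(2.416285) = 1.998268.
Therefore gamma(2) = 1.9983 (to 4 decimal places).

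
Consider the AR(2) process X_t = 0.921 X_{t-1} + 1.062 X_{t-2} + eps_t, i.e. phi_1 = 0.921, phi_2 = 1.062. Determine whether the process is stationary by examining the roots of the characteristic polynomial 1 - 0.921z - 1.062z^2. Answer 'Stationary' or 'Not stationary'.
\text{Not stationary}

The AR(p) characteristic polynomial is P(z) = 1 - 0.921z - 1.062z^2.
Stationarity requires all roots to lie outside the unit circle, i.e. |z| > 1 for every root.
Set 1 + (-0.921) z + (-1.062) z^2 = 0, i.e. a z^2 + b z + c = 0 with a = -1.062, b = -0.921, c = 1.
Discriminant D = b^2 - 4ac = (-0.921)^2 - 4*(-1.062)*1 = 0.848241 - (-4.248) = 5.096241.
D >= 0, so the roots are real: z = (-b +/- sqrt(D)) / (2a) = (0.921 +/- 2.257486) / (-2.124).
  z_1 = (0.921 + 2.257486) / (-2.124) = -1.4965,   |z_1| = 1.4965.
  z_2 = (0.921 - 2.257486) / (-2.124) = 0.6292,   |z_2| = 0.6292.
Moduli of all roots: 1.4965, 0.6292.
All moduli strictly greater than 1? No.
Verdict: Not stationary.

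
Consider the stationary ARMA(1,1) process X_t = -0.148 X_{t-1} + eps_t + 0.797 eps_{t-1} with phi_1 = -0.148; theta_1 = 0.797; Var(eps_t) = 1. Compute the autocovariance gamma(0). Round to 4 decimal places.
\gamma(0) = 1.4306

Multiply the model equation by X_{t-k} and take expectations. With theta_0 = psi_0 = 1 and psi_j the MA(infinity) weights, this gives
  gamma(k) - sum_i phi_i gamma(k-i) = c_k,
  c_k = sigma^2 * sum_{j=k..q} theta_j psi_{j-k}   (c_k = 0 for k > q),
using gamma(-m) = gamma(m).
psi-weights needed (psi_j = theta_j + sum_i phi_i psi_{j-i}):
  psi_1 = theta_1 + phi_1 = 0.797 + (-0.148) = 0.649
Right-hand sides:
  c_0 = sigma^2 (1 + theta_1 psi_1) = 1 * (1 + (0.797)(0.649)) = 1 * 1.517253 = 1.517253
  c_1 = sigma^2 theta_1 = 1 * (0.797) = 0.797
  c_2 = 0
Equations for k = 0 and k = 1 (AR order 1):
  gamma(0) = phi_1 gamma(1) + c_0
  gamma(1) = phi_1 gamma(0) + c_1
Substituting the second into the first: gamma(0) (1 - phi_1^2) = c_0 + phi_1 c_1, so
  gamma(0) = (c_0 + phi_1 c_1) / (1 - phi_1^2) = (1.517253 + (-0.148)(0.797)) / (1 - (-0.148)^2) = 1.399297 / 0.978096 = 1.430634.
Therefore gamma(0) = 1.4306 (to 4 decimal places).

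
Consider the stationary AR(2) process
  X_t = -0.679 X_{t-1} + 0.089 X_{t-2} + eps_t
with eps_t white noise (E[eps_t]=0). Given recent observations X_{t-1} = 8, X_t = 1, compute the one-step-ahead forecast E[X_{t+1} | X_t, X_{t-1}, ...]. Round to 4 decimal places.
E[X_{t+1} \mid \mathcal F_t] = 0.0330

For an AR(p) model X_t = c + sum_i phi_i X_{t-i} + eps_t, the
one-step-ahead conditional mean is
  E[X_{t+1} | X_t, ...] = c + sum_i phi_i X_{t+1-i}.
Substitute known values:
  E[X_{t+1} | ...] = (-0.679) * (1) + (0.089) * (8)
                   = 0.0330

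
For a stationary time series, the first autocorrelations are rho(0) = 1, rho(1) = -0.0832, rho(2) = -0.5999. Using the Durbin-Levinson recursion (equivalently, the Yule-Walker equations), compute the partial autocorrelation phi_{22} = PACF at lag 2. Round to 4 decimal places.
\phi_{22} = -0.6111

The PACF at lag k is phi_{kk}, the last component of the solution
to the Yule-Walker system G_k phi = r_k where
  (G_k)_{ij} = rho(|i - j|), (r_k)_i = rho(i), i,j = 1..k.
Equivalently, Durbin-Levinson gives phi_{kk} iteratively:
  phi_{11} = rho(1)
  phi_{kk} = [rho(k) - sum_{j=1..k-1} phi_{k-1,j} rho(k-j)]
            / [1 - sum_{j=1..k-1} phi_{k-1,j} rho(j)],
  phi_{k,j} = phi_{k-1,j} - phi_{kk} phi_{k-1,k-j},  j = 1..k-1.
Step k = 1:
  phi_11 = rho(1) = -0.0832.
Step k = 2:
  phi_22 = [rho(2) - phi_11 rho(1)] / [1 - phi_11 rho(1)] = [-0.5999 - (-0.0832)(-0.0832)] / [1 - (-0.0832)(-0.0832)]
         = -0.60682224 / 0.99307776 = -0.6111.
Therefore phi_{22} = -0.6111.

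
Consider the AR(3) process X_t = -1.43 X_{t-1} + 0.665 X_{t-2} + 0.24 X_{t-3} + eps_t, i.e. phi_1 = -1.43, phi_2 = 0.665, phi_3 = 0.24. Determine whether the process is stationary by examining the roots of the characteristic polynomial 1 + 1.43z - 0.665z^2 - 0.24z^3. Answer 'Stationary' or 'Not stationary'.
\text{Not stationary}

The AR(p) characteristic polynomial is P(z) = 1 + 1.43z - 0.665z^2 - 0.24z^3.
Stationarity requires all roots to lie outside the unit circle, i.e. |z| > 1 for every root.
Degree 3: look for a simple real root z0 first, then factor out (1 - z/z0) and solve the remaining quadratic.
Testing z0 = -4: P(-4) = 1 + (1.43)(-4) + (-0.665)(-4)^2 + (-0.24)(-4)^3
  = 1 + (-5.72) + (-10.64) + (15.36) = 0.  So z_0 = -4 is a root, |z_0| = 4.
Divide out the factor (1 + 0.25 z) = (1 - z/z0) (since 1/z0 = -0.25):
  P(z) = (1 + 0.25 z)(1 + (1.18) z + (-0.96) z^2)
  [check: z-coef 1.18 - (-0.25) = 1.43; z^2-coef -0.96 - (-0.25)(1.18) = -0.665; z^3-coef -(-0.25)(-0.96) = -0.24.]
Remaining roots from the quadratic factor 1 + (1.18) z + (-0.96) z^2:
  Set 1 + (1.18) z + (-0.96) z^2 = 0, i.e. a z^2 + b z + c = 0 with a = -0.96, b = 1.18, c = 1.
  Discriminant D = b^2 - 4ac = (1.18)^2 - 4*(-0.96)*1 = 1.3924 - (-3.84) = 5.2324.
  D >= 0, so the roots are real: z = (-b +/- sqrt(D)) / (2a) = (-1.18 +/- 2.287444) / (-1.92).
    z_1 = (-1.18 + 2.287444) / (-1.92) = -0.5768,   |z_1| = 0.5768.
    z_2 = (-1.18 - 2.287444) / (-1.92) = 1.806,   |z_2| = 1.806.
Moduli of all roots: 4.0000, 0.5768, 1.8060.
All moduli strictly greater than 1? No.
Verdict: Not stationary.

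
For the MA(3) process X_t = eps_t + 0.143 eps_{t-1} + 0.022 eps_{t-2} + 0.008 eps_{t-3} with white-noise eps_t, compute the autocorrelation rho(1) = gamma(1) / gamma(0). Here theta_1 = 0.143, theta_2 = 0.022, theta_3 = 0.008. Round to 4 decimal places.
\rho(1) = 0.1433

For an MA(q) process with theta_0 = 1, the autocovariance is
  gamma(k) = sigma^2 * sum_{i=0..q-k} theta_i * theta_{i+k},
and rho(k) = gamma(k) / gamma(0). Sigma^2 cancels.
  numerator   = (1)*(0.143) + (0.143)*(0.022) + (0.022)*(0.008) = 0.146322.
  denominator = (1)^2 + (0.143)^2 + (0.022)^2 + (0.008)^2 = 1.020997.
  rho(1) = 0.146322 / 1.020997 = 0.1433.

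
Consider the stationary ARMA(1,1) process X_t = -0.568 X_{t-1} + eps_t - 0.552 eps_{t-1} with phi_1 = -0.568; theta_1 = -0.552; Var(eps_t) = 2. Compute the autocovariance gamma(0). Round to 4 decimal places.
\gamma(0) = 5.7037

Multiply the model equation by X_{t-k} and take expectations. With theta_0 = psi_0 = 1 and psi_j the MA(infinity) weights, this gives
  gamma(k) - sum_i phi_i gamma(k-i) = c_k,
  c_k = sigma^2 * sum_{j=k..q} theta_j psi_{j-k}   (c_k = 0 for k > q),
using gamma(-m) = gamma(m).
psi-weights needed (psi_j = theta_j + sum_i phi_i psi_{j-i}):
  psi_1 = theta_1 + phi_1 = -0.552 + (-0.568) = -1.12
Right-hand sides:
  c_0 = sigma^2 (1 + theta_1 psi_1) = 2 * (1 + (-0.552)(-1.12)) = 2 * 1.61824 = 3.23648
  c_1 = sigma^2 theta_1 = 2 * (-0.552) = -1.104
  c_2 = 0
Equations for k = 0 and k = 1 (AR order 1):
  gamma(0) = phi_1 gamma(1) + c_0
  gamma(1) = phi_1 gamma(0) + c_1
Substituting the second into the first: gamma(0) (1 - phi_1^2) = c_0 + phi_1 c_1, so
  gamma(0) = (c_0 + phi_1 c_1) / (1 - phi_1^2) = (3.23648 + (-0.568)(-1.104)) / (1 - (-0.568)^2) = 3.863552 / 0.677376 = 5.703704.
Therefore gamma(0) = 5.7037 (to 4 decimal places).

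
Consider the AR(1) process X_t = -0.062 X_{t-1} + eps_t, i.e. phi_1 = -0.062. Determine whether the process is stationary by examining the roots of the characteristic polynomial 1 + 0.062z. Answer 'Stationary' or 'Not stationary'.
\text{Stationary}

The AR(p) characteristic polynomial is P(z) = 1 + 0.062z.
Stationarity requires all roots to lie outside the unit circle, i.e. |z| > 1 for every root.
This is linear in z: 1 + (0.062) z = 0  =>  z = -1/(0.062) = -16.129032,  |z| = 16.129032.
Moduli of all roots: 16.1290.
All moduli strictly greater than 1? Yes.
Verdict: Stationary.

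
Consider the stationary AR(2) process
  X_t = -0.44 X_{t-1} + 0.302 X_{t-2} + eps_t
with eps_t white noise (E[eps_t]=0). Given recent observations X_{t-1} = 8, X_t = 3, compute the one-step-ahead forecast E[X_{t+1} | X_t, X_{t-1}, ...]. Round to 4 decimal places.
E[X_{t+1} \mid \mathcal F_t] = 1.0960

For an AR(p) model X_t = c + sum_i phi_i X_{t-i} + eps_t, the
one-step-ahead conditional mean is
  E[X_{t+1} | X_t, ...] = c + sum_i phi_i X_{t+1-i}.
Substitute known values:
  E[X_{t+1} | ...] = (-0.44) * (3) + (0.302) * (8)
                   = 1.0960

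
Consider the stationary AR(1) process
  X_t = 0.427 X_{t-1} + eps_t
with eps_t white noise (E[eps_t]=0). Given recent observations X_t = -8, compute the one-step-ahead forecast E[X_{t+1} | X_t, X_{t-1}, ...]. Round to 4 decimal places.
E[X_{t+1} \mid \mathcal F_t] = -3.4160

For an AR(p) model X_t = c + sum_i phi_i X_{t-i} + eps_t, the
one-step-ahead conditional mean is
  E[X_{t+1} | X_t, ...] = c + sum_i phi_i X_{t+1-i}.
Substitute known values:
  E[X_{t+1} | ...] = (0.427) * (-8)
                   = -3.4160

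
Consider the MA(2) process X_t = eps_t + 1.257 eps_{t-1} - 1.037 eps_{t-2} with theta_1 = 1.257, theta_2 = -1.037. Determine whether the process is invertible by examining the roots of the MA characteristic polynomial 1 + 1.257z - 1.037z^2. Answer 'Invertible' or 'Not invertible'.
\text{Not invertible}

The MA(q) characteristic polynomial is P(z) = 1 + 1.257z - 1.037z^2.
Invertibility requires all roots to lie outside the unit circle, i.e. |z| > 1 for every root.
Set 1 + (1.257) z + (-1.037) z^2 = 0, i.e. a z^2 + b z + c = 0 with a = -1.037, b = 1.257, c = 1.
Discriminant D = b^2 - 4ac = (1.257)^2 - 4*(-1.037)*1 = 1.580049 - (-4.148) = 5.728049.
D >= 0, so the roots are real: z = (-b +/- sqrt(D)) / (2a) = (-1.257 +/- 2.393334) / (-2.074).
  z_1 = (-1.257 + 2.393334) / (-2.074) = -0.5479,   |z_1| = 0.5479.
  z_2 = (-1.257 - 2.393334) / (-2.074) = 1.76,   |z_2| = 1.76.
Moduli of all roots: 0.5479, 1.7600.
All moduli strictly greater than 1? No.
Verdict: Not invertible.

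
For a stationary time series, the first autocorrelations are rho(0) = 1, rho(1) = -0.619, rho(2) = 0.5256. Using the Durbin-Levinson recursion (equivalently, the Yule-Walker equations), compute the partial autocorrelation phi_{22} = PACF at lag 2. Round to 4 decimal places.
\phi_{22} = 0.2309

The PACF at lag k is phi_{kk}, the last component of the solution
to the Yule-Walker system G_k phi = r_k where
  (G_k)_{ij} = rho(|i - j|), (r_k)_i = rho(i), i,j = 1..k.
Equivalently, Durbin-Levinson gives phi_{kk} iteratively:
  phi_{11} = rho(1)
  phi_{kk} = [rho(k) - sum_{j=1..k-1} phi_{k-1,j} rho(k-j)]
            / [1 - sum_{j=1..k-1} phi_{k-1,j} rho(j)],
  phi_{k,j} = phi_{k-1,j} - phi_{kk} phi_{k-1,k-j},  j = 1..k-1.
Step k = 1:
  phi_11 = rho(1) = -0.619.
Step k = 2:
  phi_22 = [rho(2) - phi_11 rho(1)] / [1 - phi_11 rho(1)] = [0.5256 - (-0.619)(-0.619)] / [1 - (-0.619)(-0.619)]
         = 0.142439 / 0.616839 = 0.2309.
Therefore phi_{22} = 0.2309.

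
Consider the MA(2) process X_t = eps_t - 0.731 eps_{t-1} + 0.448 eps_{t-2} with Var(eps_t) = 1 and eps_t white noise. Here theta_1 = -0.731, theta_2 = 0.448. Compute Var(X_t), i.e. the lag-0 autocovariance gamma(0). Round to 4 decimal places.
\gamma(0) = 1.7351

For an MA(q) process X_t = eps_t + sum_i theta_i eps_{t-i} with
Var(eps_t) = sigma^2, the variance is
  gamma(0) = sigma^2 * (1 + sum_i theta_i^2).
  sum_i theta_i^2 = (-0.731)^2 + (0.448)^2 = 0.534361 + 0.200704 = 0.735065.
  gamma(0) = 1 * (1 + 0.735065) = 1 * 1.735065 = 1.735065, which rounds to 1.7351.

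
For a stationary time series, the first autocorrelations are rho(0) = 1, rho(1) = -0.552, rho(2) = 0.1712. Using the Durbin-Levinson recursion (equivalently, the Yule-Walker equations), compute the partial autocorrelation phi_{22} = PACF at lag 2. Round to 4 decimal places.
\phi_{22} = -0.1920

The PACF at lag k is phi_{kk}, the last component of the solution
to the Yule-Walker system G_k phi = r_k where
  (G_k)_{ij} = rho(|i - j|), (r_k)_i = rho(i), i,j = 1..k.
Equivalently, Durbin-Levinson gives phi_{kk} iteratively:
  phi_{11} = rho(1)
  phi_{kk} = [rho(k) - sum_{j=1..k-1} phi_{k-1,j} rho(k-j)]
            / [1 - sum_{j=1..k-1} phi_{k-1,j} rho(j)],
  phi_{k,j} = phi_{k-1,j} - phi_{kk} phi_{k-1,k-j},  j = 1..k-1.
Step k = 1:
  phi_11 = rho(1) = -0.552.
Step k = 2:
  phi_22 = [rho(2) - phi_11 rho(1)] / [1 - phi_11 rho(1)] = [0.1712 - (-0.552)(-0.552)] / [1 - (-0.552)(-0.552)]
         = -0.133504 / 0.695296 = -0.192.
Therefore phi_{22} = -0.1920.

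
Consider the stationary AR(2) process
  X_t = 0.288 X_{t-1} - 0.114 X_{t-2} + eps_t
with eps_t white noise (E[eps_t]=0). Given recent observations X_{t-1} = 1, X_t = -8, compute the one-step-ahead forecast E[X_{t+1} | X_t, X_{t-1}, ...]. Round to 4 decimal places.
E[X_{t+1} \mid \mathcal F_t] = -2.4180

For an AR(p) model X_t = c + sum_i phi_i X_{t-i} + eps_t, the
one-step-ahead conditional mean is
  E[X_{t+1} | X_t, ...] = c + sum_i phi_i X_{t+1-i}.
Substitute known values:
  E[X_{t+1} | ...] = (0.288) * (-8) + (-0.114) * (1)
                   = -2.4180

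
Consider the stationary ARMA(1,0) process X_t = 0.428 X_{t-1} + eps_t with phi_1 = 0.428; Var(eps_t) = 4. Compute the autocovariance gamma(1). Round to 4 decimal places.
\gamma(1) = 2.0959

Multiply the model equation by X_{t-k} and take expectations. With theta_0 = psi_0 = 1 and psi_j the MA(infinity) weights, this gives
  gamma(k) - sum_i phi_i gamma(k-i) = c_k,
  c_k = sigma^2 * sum_{j=k..q} theta_j psi_{j-k}   (c_k = 0 for k > q),
using gamma(-m) = gamma(m).
Pure AR (q = 0): c_0 = sigma^2 = 4, c_k = 0 for k >= 1.
Equations for k = 0 and k = 1 (AR order 1):
  gamma(0) = phi_1 gamma(1) + c_0
  gamma(1) = phi_1 gamma(0) + c_1
Substituting the second into the first: gamma(0) (1 - phi_1^2) = c_0 + phi_1 c_1, so
  gamma(0) = c_0 / (1 - phi_1^2) = 4 / (1 - (0.428)^2) = 4 / 0.816816 = 4.897064.
  gamma(1) = phi_1 gamma(0) = (0.428)(4.897064) = 2.095943.
Therefore gamma(1) = 2.0959 (to 4 decimal places).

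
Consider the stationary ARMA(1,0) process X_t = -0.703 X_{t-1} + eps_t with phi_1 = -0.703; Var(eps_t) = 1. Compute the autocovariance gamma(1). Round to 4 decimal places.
\gamma(1) = -1.3899

Multiply the model equation by X_{t-k} and take expectations. With theta_0 = psi_0 = 1 and psi_j the MA(infinity) weights, this gives
  gamma(k) - sum_i phi_i gamma(k-i) = c_k,
  c_k = sigma^2 * sum_{j=k..q} theta_j psi_{j-k}   (c_k = 0 for k > q),
using gamma(-m) = gamma(m).
Pure AR (q = 0): c_0 = sigma^2 = 1, c_k = 0 for k >= 1.
Equations for k = 0 and k = 1 (AR order 1):
  gamma(0) = phi_1 gamma(1) + c_0
  gamma(1) = phi_1 gamma(0) + c_1
Substituting the second into the first: gamma(0) (1 - phi_1^2) = c_0 + phi_1 c_1, so
  gamma(0) = c_0 / (1 - phi_1^2) = 1 / (1 - (-0.703)^2) = 1 / 0.505791 = 1.977101.
  gamma(1) = phi_1 gamma(0) = (-0.703)(1.977101) = -1.389902.
Therefore gamma(1) = -1.3899 (to 4 decimal places).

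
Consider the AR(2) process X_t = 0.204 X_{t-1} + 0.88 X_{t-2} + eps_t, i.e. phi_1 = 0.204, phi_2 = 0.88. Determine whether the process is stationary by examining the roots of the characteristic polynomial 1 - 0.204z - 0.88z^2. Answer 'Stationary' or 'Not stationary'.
\text{Not stationary}

The AR(p) characteristic polynomial is P(z) = 1 - 0.204z - 0.88z^2.
Stationarity requires all roots to lie outside the unit circle, i.e. |z| > 1 for every root.
Set 1 + (-0.204) z + (-0.88) z^2 = 0, i.e. a z^2 + b z + c = 0 with a = -0.88, b = -0.204, c = 1.
Discriminant D = b^2 - 4ac = (-0.204)^2 - 4*(-0.88)*1 = 0.041616 - (-3.52) = 3.561616.
D >= 0, so the roots are real: z = (-b +/- sqrt(D)) / (2a) = (0.204 +/- 1.887224) / (-1.76).
  z_1 = (0.204 + 1.887224) / (-1.76) = -1.1882,   |z_1| = 1.1882.
  z_2 = (0.204 - 1.887224) / (-1.76) = 0.9564,   |z_2| = 0.9564.
Moduli of all roots: 1.1882, 0.9564.
All moduli strictly greater than 1? No.
Verdict: Not stationary.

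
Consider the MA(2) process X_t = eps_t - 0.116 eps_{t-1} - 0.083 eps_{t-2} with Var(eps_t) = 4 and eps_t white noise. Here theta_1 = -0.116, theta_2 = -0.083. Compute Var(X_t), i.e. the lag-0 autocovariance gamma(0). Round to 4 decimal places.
\gamma(0) = 4.0814

For an MA(q) process X_t = eps_t + sum_i theta_i eps_{t-i} with
Var(eps_t) = sigma^2, the variance is
  gamma(0) = sigma^2 * (1 + sum_i theta_i^2).
  sum_i theta_i^2 = (-0.116)^2 + (-0.083)^2 = 0.013456 + 0.006889 = 0.020345.
  gamma(0) = 4 * (1 + 0.020345) = 4 * 1.020345 = 4.08138, which rounds to 4.0814.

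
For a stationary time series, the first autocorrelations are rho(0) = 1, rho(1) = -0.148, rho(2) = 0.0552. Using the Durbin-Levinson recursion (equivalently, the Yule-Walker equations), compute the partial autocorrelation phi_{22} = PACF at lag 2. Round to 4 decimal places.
\phi_{22} = 0.0340

The PACF at lag k is phi_{kk}, the last component of the solution
to the Yule-Walker system G_k phi = r_k where
  (G_k)_{ij} = rho(|i - j|), (r_k)_i = rho(i), i,j = 1..k.
Equivalently, Durbin-Levinson gives phi_{kk} iteratively:
  phi_{11} = rho(1)
  phi_{kk} = [rho(k) - sum_{j=1..k-1} phi_{k-1,j} rho(k-j)]
            / [1 - sum_{j=1..k-1} phi_{k-1,j} rho(j)],
  phi_{k,j} = phi_{k-1,j} - phi_{kk} phi_{k-1,k-j},  j = 1..k-1.
Step k = 1:
  phi_11 = rho(1) = -0.148.
Step k = 2:
  phi_22 = [rho(2) - phi_11 rho(1)] / [1 - phi_11 rho(1)] = [0.0552 - (-0.148)(-0.148)] / [1 - (-0.148)(-0.148)]
         = 0.033296 / 0.978096 = 0.034.
Therefore phi_{22} = 0.0340.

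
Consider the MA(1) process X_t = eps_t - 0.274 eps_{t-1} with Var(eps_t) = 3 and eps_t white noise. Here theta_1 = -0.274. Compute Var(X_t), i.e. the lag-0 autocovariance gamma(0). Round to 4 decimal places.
\gamma(0) = 3.2252

For an MA(q) process X_t = eps_t + sum_i theta_i eps_{t-i} with
Var(eps_t) = sigma^2, the variance is
  gamma(0) = sigma^2 * (1 + sum_i theta_i^2).
  sum_i theta_i^2 = (-0.274)^2 = 0.075076.
  gamma(0) = 3 * (1 + 0.075076) = 3 * 1.075076 = 3.225228, which rounds to 3.2252.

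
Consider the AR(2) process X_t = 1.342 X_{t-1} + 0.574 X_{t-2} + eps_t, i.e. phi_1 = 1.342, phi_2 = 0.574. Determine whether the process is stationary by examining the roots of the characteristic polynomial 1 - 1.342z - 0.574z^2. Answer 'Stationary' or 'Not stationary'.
\text{Not stationary}

The AR(p) characteristic polynomial is P(z) = 1 - 1.342z - 0.574z^2.
Stationarity requires all roots to lie outside the unit circle, i.e. |z| > 1 for every root.
Set 1 + (-1.342) z + (-0.574) z^2 = 0, i.e. a z^2 + b z + c = 0 with a = -0.574, b = -1.342, c = 1.
Discriminant D = b^2 - 4ac = (-1.342)^2 - 4*(-0.574)*1 = 1.800964 - (-2.296) = 4.096964.
D >= 0, so the roots are real: z = (-b +/- sqrt(D)) / (2a) = (1.342 +/- 2.024096) / (-1.148).
  z_1 = (1.342 + 2.024096) / (-1.148) = -2.9321,   |z_1| = 2.9321.
  z_2 = (1.342 - 2.024096) / (-1.148) = 0.5942,   |z_2| = 0.5942.
Moduli of all roots: 2.9321, 0.5942.
All moduli strictly greater than 1? No.
Verdict: Not stationary.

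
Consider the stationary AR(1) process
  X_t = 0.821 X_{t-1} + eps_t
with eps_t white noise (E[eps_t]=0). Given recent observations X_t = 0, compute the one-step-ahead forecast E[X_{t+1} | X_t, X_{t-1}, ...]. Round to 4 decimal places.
E[X_{t+1} \mid \mathcal F_t] = 0.0000

For an AR(p) model X_t = c + sum_i phi_i X_{t-i} + eps_t, the
one-step-ahead conditional mean is
  E[X_{t+1} | X_t, ...] = c + sum_i phi_i X_{t+1-i}.
Substitute known values:
  E[X_{t+1} | ...] = (0.821) * (0)
                   = 0.0000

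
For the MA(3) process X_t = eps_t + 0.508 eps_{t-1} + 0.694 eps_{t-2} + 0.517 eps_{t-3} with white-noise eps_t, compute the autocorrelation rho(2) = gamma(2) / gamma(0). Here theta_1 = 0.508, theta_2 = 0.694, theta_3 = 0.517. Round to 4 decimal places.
\rho(2) = 0.4767

For an MA(q) process with theta_0 = 1, the autocovariance is
  gamma(k) = sigma^2 * sum_{i=0..q-k} theta_i * theta_{i+k},
and rho(k) = gamma(k) / gamma(0). Sigma^2 cancels.
  numerator   = (1)*(0.694) + (0.508)*(0.517) = 0.956636.
  denominator = (1)^2 + (0.508)^2 + (0.694)^2 + (0.517)^2 = 2.006989.
  rho(2) = 0.956636 / 2.006989 = 0.4767.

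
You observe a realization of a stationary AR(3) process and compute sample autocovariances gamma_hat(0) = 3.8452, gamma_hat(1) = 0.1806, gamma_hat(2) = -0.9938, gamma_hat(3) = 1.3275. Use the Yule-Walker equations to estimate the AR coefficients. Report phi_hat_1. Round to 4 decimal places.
\hat\phi_{1} = 0.1640

The Yule-Walker equations for an AR(p) process read, in matrix form,
  Gamma_p phi = r_p,   with   (Gamma_p)_{ij} = gamma(|i - j|),
                       (r_p)_i = gamma(i),   i,j = 1..p.
Substitute the sample gammas (Toeplitz matrix and right-hand side of size 3):
  Gamma_p = [[3.8452, 0.1806, -0.9938], [0.1806, 3.8452, 0.1806], [-0.9938, 0.1806, 3.8452]]
  r_p     = [0.1806, -0.9938, 1.3275]
Written out (R1..R3):
  (R1) 3.8452 phi_1 + 0.1806 phi_2 - 0.9938 phi_3 = 0.1806
  (R2) 0.1806 phi_1 + 3.8452 phi_2 + 0.1806 phi_3 = -0.9938
  (R3) -0.9938 phi_1 + 0.1806 phi_2 + 3.8452 phi_3 = 1.3275
Gaussian elimination:
  R2 <- R2 - (0.1806/3.8452) R1 = R2 - (0.046968) R1:  3.836718 phi_2 + 0.227276 phi_3 = -1.002282
  R3 <- R3 - (-0.9938/3.8452) R1 = R3 - (-0.258452) R1:  0.227276 phi_2 + 3.58835 phi_3 = 1.374176
  R3 <- R3 - (0.227276/3.836718) R2 = R3 - (0.059237) R2:  3.574887 phi_3 = 1.433549
Back-substitution:
  phi_hat_3 = 1.433549 / 3.574887 = 0.401005
  phi_hat_2 = (-1.002282 - (0.227276)(0.401005)) / 3.836718 = -0.284989
  phi_hat_1 = (0.1806 - (0.1806)(-0.284989) - (-0.9938)(0.401005)) / 3.8452 = 0.163994
So phi_hat = [0.1640, -0.2850, 0.4010].
Therefore phi_hat_1 = 0.1640.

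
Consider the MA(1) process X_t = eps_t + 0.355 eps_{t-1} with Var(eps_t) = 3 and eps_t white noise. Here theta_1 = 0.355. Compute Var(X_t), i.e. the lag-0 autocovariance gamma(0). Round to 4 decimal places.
\gamma(0) = 3.3781

For an MA(q) process X_t = eps_t + sum_i theta_i eps_{t-i} with
Var(eps_t) = sigma^2, the variance is
  gamma(0) = sigma^2 * (1 + sum_i theta_i^2).
  sum_i theta_i^2 = (0.355)^2 = 0.126025.
  gamma(0) = 3 * (1 + 0.126025) = 3 * 1.126025 = 3.378075, which rounds to 3.3781.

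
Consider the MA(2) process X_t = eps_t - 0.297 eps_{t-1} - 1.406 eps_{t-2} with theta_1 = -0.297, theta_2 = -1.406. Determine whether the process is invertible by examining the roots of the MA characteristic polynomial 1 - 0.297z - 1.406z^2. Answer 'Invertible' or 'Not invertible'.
\text{Not invertible}

The MA(q) characteristic polynomial is P(z) = 1 - 0.297z - 1.406z^2.
Invertibility requires all roots to lie outside the unit circle, i.e. |z| > 1 for every root.
Set 1 + (-0.297) z + (-1.406) z^2 = 0, i.e. a z^2 + b z + c = 0 with a = -1.406, b = -0.297, c = 1.
Discriminant D = b^2 - 4ac = (-0.297)^2 - 4*(-1.406)*1 = 0.088209 - (-5.624) = 5.712209.
D >= 0, so the roots are real: z = (-b +/- sqrt(D)) / (2a) = (0.297 +/- 2.390023) / (-2.812).
  z_1 = (0.297 + 2.390023) / (-2.812) = -0.9556,   |z_1| = 0.9556.
  z_2 = (0.297 - 2.390023) / (-2.812) = 0.7443,   |z_2| = 0.7443.
Moduli of all roots: 0.9556, 0.7443.
All moduli strictly greater than 1? No.
Verdict: Not invertible.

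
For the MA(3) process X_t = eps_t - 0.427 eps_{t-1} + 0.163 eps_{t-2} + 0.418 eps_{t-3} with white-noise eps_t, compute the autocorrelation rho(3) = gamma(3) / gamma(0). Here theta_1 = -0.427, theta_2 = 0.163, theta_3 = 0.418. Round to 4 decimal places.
\rho(3) = 0.3021

For an MA(q) process with theta_0 = 1, the autocovariance is
  gamma(k) = sigma^2 * sum_{i=0..q-k} theta_i * theta_{i+k},
and rho(k) = gamma(k) / gamma(0). Sigma^2 cancels.
  numerator   = (1)*(0.418) = 0.418.
  denominator = (1)^2 + (-0.427)^2 + (0.163)^2 + (0.418)^2 = 1.383622.
  rho(3) = 0.418 / 1.383622 = 0.3021.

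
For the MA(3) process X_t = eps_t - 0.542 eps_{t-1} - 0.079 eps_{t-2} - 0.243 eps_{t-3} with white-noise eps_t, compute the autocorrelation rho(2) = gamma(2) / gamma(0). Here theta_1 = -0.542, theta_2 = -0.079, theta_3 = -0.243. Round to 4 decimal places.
\rho(2) = 0.0388

For an MA(q) process with theta_0 = 1, the autocovariance is
  gamma(k) = sigma^2 * sum_{i=0..q-k} theta_i * theta_{i+k},
and rho(k) = gamma(k) / gamma(0). Sigma^2 cancels.
  numerator   = (1)*(-0.079) + (-0.542)*(-0.243) = 0.052706.
  denominator = (1)^2 + (-0.542)^2 + (-0.079)^2 + (-0.243)^2 = 1.359054.
  rho(2) = 0.052706 / 1.359054 = 0.0388.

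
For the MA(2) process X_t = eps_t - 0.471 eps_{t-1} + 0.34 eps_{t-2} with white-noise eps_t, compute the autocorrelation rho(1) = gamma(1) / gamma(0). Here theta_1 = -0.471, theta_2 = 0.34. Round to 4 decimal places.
\rho(1) = -0.4719

For an MA(q) process with theta_0 = 1, the autocovariance is
  gamma(k) = sigma^2 * sum_{i=0..q-k} theta_i * theta_{i+k},
and rho(k) = gamma(k) / gamma(0). Sigma^2 cancels.
  numerator   = (1)*(-0.471) + (-0.471)*(0.34) = -0.63114.
  denominator = (1)^2 + (-0.471)^2 + (0.34)^2 = 1.337441.
  rho(1) = -0.63114 / 1.337441 = -0.4719.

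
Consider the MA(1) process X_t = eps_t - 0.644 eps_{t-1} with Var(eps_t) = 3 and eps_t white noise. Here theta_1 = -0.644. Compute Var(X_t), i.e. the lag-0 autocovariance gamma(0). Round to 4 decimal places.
\gamma(0) = 4.2442

For an MA(q) process X_t = eps_t + sum_i theta_i eps_{t-i} with
Var(eps_t) = sigma^2, the variance is
  gamma(0) = sigma^2 * (1 + sum_i theta_i^2).
  sum_i theta_i^2 = (-0.644)^2 = 0.414736.
  gamma(0) = 3 * (1 + 0.414736) = 3 * 1.414736 = 4.244208, which rounds to 4.2442.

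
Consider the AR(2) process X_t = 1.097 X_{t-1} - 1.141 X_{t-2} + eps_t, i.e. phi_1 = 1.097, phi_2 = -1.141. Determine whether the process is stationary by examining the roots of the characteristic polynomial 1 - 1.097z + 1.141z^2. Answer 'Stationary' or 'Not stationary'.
\text{Not stationary}

The AR(p) characteristic polynomial is P(z) = 1 - 1.097z + 1.141z^2.
Stationarity requires all roots to lie outside the unit circle, i.e. |z| > 1 for every root.
Set 1 + (-1.097) z + (1.141) z^2 = 0, i.e. a z^2 + b z + c = 0 with a = 1.141, b = -1.097, c = 1.
Discriminant D = b^2 - 4ac = (-1.097)^2 - 4*(1.141)*1 = 1.203409 - (4.564) = -3.360591.
D < 0, so the roots are the complex-conjugate pair z = (-b +/- i sqrt(-D)) / (2a) = 0.4807 +/- 0.8033i.
For a conjugate pair |z|^2 = z * conj(z) = (product of roots) = c/a = 1/(1.141) = 0.876424, so |z| = sqrt(0.876424) = 0.9362 for both roots.
Moduli of all roots: 0.9362, 0.9362.
All moduli strictly greater than 1? No.
Verdict: Not stationary.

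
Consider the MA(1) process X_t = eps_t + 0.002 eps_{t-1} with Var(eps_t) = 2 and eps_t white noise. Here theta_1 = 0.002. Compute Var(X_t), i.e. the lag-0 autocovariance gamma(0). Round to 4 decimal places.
\gamma(0) = 2.0000

For an MA(q) process X_t = eps_t + sum_i theta_i eps_{t-i} with
Var(eps_t) = sigma^2, the variance is
  gamma(0) = sigma^2 * (1 + sum_i theta_i^2).
  sum_i theta_i^2 = (0.002)^2 = 0.000004.
  gamma(0) = 2 * (1 + 0.000004) = 2 * 1.000004 = 2.000008, which rounds to 2.0000.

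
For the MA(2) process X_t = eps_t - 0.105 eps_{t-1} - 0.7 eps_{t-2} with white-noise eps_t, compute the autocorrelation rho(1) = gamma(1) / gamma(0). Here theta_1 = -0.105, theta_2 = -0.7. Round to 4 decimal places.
\rho(1) = -0.0210

For an MA(q) process with theta_0 = 1, the autocovariance is
  gamma(k) = sigma^2 * sum_{i=0..q-k} theta_i * theta_{i+k},
and rho(k) = gamma(k) / gamma(0). Sigma^2 cancels.
  numerator   = (1)*(-0.105) + (-0.105)*(-0.7) = -0.0315.
  denominator = (1)^2 + (-0.105)^2 + (-0.7)^2 = 1.501025.
  rho(1) = -0.0315 / 1.501025 = -0.0210.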